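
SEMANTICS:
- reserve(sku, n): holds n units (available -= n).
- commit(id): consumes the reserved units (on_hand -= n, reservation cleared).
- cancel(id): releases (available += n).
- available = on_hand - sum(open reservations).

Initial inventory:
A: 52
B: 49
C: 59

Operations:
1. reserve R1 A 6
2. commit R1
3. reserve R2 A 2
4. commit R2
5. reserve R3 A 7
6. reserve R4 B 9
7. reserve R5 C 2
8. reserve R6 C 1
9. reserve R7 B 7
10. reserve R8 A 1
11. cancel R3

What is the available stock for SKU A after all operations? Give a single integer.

Step 1: reserve R1 A 6 -> on_hand[A=52 B=49 C=59] avail[A=46 B=49 C=59] open={R1}
Step 2: commit R1 -> on_hand[A=46 B=49 C=59] avail[A=46 B=49 C=59] open={}
Step 3: reserve R2 A 2 -> on_hand[A=46 B=49 C=59] avail[A=44 B=49 C=59] open={R2}
Step 4: commit R2 -> on_hand[A=44 B=49 C=59] avail[A=44 B=49 C=59] open={}
Step 5: reserve R3 A 7 -> on_hand[A=44 B=49 C=59] avail[A=37 B=49 C=59] open={R3}
Step 6: reserve R4 B 9 -> on_hand[A=44 B=49 C=59] avail[A=37 B=40 C=59] open={R3,R4}
Step 7: reserve R5 C 2 -> on_hand[A=44 B=49 C=59] avail[A=37 B=40 C=57] open={R3,R4,R5}
Step 8: reserve R6 C 1 -> on_hand[A=44 B=49 C=59] avail[A=37 B=40 C=56] open={R3,R4,R5,R6}
Step 9: reserve R7 B 7 -> on_hand[A=44 B=49 C=59] avail[A=37 B=33 C=56] open={R3,R4,R5,R6,R7}
Step 10: reserve R8 A 1 -> on_hand[A=44 B=49 C=59] avail[A=36 B=33 C=56] open={R3,R4,R5,R6,R7,R8}
Step 11: cancel R3 -> on_hand[A=44 B=49 C=59] avail[A=43 B=33 C=56] open={R4,R5,R6,R7,R8}
Final available[A] = 43

Answer: 43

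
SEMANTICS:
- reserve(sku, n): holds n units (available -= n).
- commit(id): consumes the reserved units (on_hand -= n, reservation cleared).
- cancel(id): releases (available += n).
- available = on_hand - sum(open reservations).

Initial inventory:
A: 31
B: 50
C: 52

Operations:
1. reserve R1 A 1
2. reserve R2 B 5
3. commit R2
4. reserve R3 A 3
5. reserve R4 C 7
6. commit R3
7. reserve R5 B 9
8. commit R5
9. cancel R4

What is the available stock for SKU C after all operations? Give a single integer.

Answer: 52

Derivation:
Step 1: reserve R1 A 1 -> on_hand[A=31 B=50 C=52] avail[A=30 B=50 C=52] open={R1}
Step 2: reserve R2 B 5 -> on_hand[A=31 B=50 C=52] avail[A=30 B=45 C=52] open={R1,R2}
Step 3: commit R2 -> on_hand[A=31 B=45 C=52] avail[A=30 B=45 C=52] open={R1}
Step 4: reserve R3 A 3 -> on_hand[A=31 B=45 C=52] avail[A=27 B=45 C=52] open={R1,R3}
Step 5: reserve R4 C 7 -> on_hand[A=31 B=45 C=52] avail[A=27 B=45 C=45] open={R1,R3,R4}
Step 6: commit R3 -> on_hand[A=28 B=45 C=52] avail[A=27 B=45 C=45] open={R1,R4}
Step 7: reserve R5 B 9 -> on_hand[A=28 B=45 C=52] avail[A=27 B=36 C=45] open={R1,R4,R5}
Step 8: commit R5 -> on_hand[A=28 B=36 C=52] avail[A=27 B=36 C=45] open={R1,R4}
Step 9: cancel R4 -> on_hand[A=28 B=36 C=52] avail[A=27 B=36 C=52] open={R1}
Final available[C] = 52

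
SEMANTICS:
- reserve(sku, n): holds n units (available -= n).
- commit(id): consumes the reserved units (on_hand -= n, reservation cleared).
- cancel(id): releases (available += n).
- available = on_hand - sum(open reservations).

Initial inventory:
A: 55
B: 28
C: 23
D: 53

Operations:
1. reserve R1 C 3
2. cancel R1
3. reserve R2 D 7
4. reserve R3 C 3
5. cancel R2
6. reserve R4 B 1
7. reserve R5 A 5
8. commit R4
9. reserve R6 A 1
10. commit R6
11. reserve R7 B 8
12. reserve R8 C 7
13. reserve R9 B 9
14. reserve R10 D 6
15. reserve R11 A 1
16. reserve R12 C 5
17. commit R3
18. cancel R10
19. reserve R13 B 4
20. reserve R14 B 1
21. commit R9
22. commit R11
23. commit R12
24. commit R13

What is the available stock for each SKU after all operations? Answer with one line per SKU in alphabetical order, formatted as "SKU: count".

Answer: A: 48
B: 5
C: 8
D: 53

Derivation:
Step 1: reserve R1 C 3 -> on_hand[A=55 B=28 C=23 D=53] avail[A=55 B=28 C=20 D=53] open={R1}
Step 2: cancel R1 -> on_hand[A=55 B=28 C=23 D=53] avail[A=55 B=28 C=23 D=53] open={}
Step 3: reserve R2 D 7 -> on_hand[A=55 B=28 C=23 D=53] avail[A=55 B=28 C=23 D=46] open={R2}
Step 4: reserve R3 C 3 -> on_hand[A=55 B=28 C=23 D=53] avail[A=55 B=28 C=20 D=46] open={R2,R3}
Step 5: cancel R2 -> on_hand[A=55 B=28 C=23 D=53] avail[A=55 B=28 C=20 D=53] open={R3}
Step 6: reserve R4 B 1 -> on_hand[A=55 B=28 C=23 D=53] avail[A=55 B=27 C=20 D=53] open={R3,R4}
Step 7: reserve R5 A 5 -> on_hand[A=55 B=28 C=23 D=53] avail[A=50 B=27 C=20 D=53] open={R3,R4,R5}
Step 8: commit R4 -> on_hand[A=55 B=27 C=23 D=53] avail[A=50 B=27 C=20 D=53] open={R3,R5}
Step 9: reserve R6 A 1 -> on_hand[A=55 B=27 C=23 D=53] avail[A=49 B=27 C=20 D=53] open={R3,R5,R6}
Step 10: commit R6 -> on_hand[A=54 B=27 C=23 D=53] avail[A=49 B=27 C=20 D=53] open={R3,R5}
Step 11: reserve R7 B 8 -> on_hand[A=54 B=27 C=23 D=53] avail[A=49 B=19 C=20 D=53] open={R3,R5,R7}
Step 12: reserve R8 C 7 -> on_hand[A=54 B=27 C=23 D=53] avail[A=49 B=19 C=13 D=53] open={R3,R5,R7,R8}
Step 13: reserve R9 B 9 -> on_hand[A=54 B=27 C=23 D=53] avail[A=49 B=10 C=13 D=53] open={R3,R5,R7,R8,R9}
Step 14: reserve R10 D 6 -> on_hand[A=54 B=27 C=23 D=53] avail[A=49 B=10 C=13 D=47] open={R10,R3,R5,R7,R8,R9}
Step 15: reserve R11 A 1 -> on_hand[A=54 B=27 C=23 D=53] avail[A=48 B=10 C=13 D=47] open={R10,R11,R3,R5,R7,R8,R9}
Step 16: reserve R12 C 5 -> on_hand[A=54 B=27 C=23 D=53] avail[A=48 B=10 C=8 D=47] open={R10,R11,R12,R3,R5,R7,R8,R9}
Step 17: commit R3 -> on_hand[A=54 B=27 C=20 D=53] avail[A=48 B=10 C=8 D=47] open={R10,R11,R12,R5,R7,R8,R9}
Step 18: cancel R10 -> on_hand[A=54 B=27 C=20 D=53] avail[A=48 B=10 C=8 D=53] open={R11,R12,R5,R7,R8,R9}
Step 19: reserve R13 B 4 -> on_hand[A=54 B=27 C=20 D=53] avail[A=48 B=6 C=8 D=53] open={R11,R12,R13,R5,R7,R8,R9}
Step 20: reserve R14 B 1 -> on_hand[A=54 B=27 C=20 D=53] avail[A=48 B=5 C=8 D=53] open={R11,R12,R13,R14,R5,R7,R8,R9}
Step 21: commit R9 -> on_hand[A=54 B=18 C=20 D=53] avail[A=48 B=5 C=8 D=53] open={R11,R12,R13,R14,R5,R7,R8}
Step 22: commit R11 -> on_hand[A=53 B=18 C=20 D=53] avail[A=48 B=5 C=8 D=53] open={R12,R13,R14,R5,R7,R8}
Step 23: commit R12 -> on_hand[A=53 B=18 C=15 D=53] avail[A=48 B=5 C=8 D=53] open={R13,R14,R5,R7,R8}
Step 24: commit R13 -> on_hand[A=53 B=14 C=15 D=53] avail[A=48 B=5 C=8 D=53] open={R14,R5,R7,R8}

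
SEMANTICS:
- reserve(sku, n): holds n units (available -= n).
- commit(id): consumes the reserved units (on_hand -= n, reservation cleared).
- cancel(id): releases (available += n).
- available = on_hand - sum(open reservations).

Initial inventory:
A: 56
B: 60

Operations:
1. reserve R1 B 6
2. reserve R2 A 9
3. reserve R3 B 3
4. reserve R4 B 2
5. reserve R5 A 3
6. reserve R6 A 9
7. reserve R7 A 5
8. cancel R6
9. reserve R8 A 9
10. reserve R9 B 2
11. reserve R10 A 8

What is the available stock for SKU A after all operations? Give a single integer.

Step 1: reserve R1 B 6 -> on_hand[A=56 B=60] avail[A=56 B=54] open={R1}
Step 2: reserve R2 A 9 -> on_hand[A=56 B=60] avail[A=47 B=54] open={R1,R2}
Step 3: reserve R3 B 3 -> on_hand[A=56 B=60] avail[A=47 B=51] open={R1,R2,R3}
Step 4: reserve R4 B 2 -> on_hand[A=56 B=60] avail[A=47 B=49] open={R1,R2,R3,R4}
Step 5: reserve R5 A 3 -> on_hand[A=56 B=60] avail[A=44 B=49] open={R1,R2,R3,R4,R5}
Step 6: reserve R6 A 9 -> on_hand[A=56 B=60] avail[A=35 B=49] open={R1,R2,R3,R4,R5,R6}
Step 7: reserve R7 A 5 -> on_hand[A=56 B=60] avail[A=30 B=49] open={R1,R2,R3,R4,R5,R6,R7}
Step 8: cancel R6 -> on_hand[A=56 B=60] avail[A=39 B=49] open={R1,R2,R3,R4,R5,R7}
Step 9: reserve R8 A 9 -> on_hand[A=56 B=60] avail[A=30 B=49] open={R1,R2,R3,R4,R5,R7,R8}
Step 10: reserve R9 B 2 -> on_hand[A=56 B=60] avail[A=30 B=47] open={R1,R2,R3,R4,R5,R7,R8,R9}
Step 11: reserve R10 A 8 -> on_hand[A=56 B=60] avail[A=22 B=47] open={R1,R10,R2,R3,R4,R5,R7,R8,R9}
Final available[A] = 22

Answer: 22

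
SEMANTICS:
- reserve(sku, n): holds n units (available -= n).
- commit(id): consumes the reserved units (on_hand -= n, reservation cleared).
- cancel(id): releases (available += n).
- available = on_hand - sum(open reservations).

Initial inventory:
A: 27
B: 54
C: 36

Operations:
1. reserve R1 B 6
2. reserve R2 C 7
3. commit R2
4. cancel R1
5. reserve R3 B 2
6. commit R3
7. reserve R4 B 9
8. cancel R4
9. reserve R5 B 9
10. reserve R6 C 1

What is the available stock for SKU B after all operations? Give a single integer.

Step 1: reserve R1 B 6 -> on_hand[A=27 B=54 C=36] avail[A=27 B=48 C=36] open={R1}
Step 2: reserve R2 C 7 -> on_hand[A=27 B=54 C=36] avail[A=27 B=48 C=29] open={R1,R2}
Step 3: commit R2 -> on_hand[A=27 B=54 C=29] avail[A=27 B=48 C=29] open={R1}
Step 4: cancel R1 -> on_hand[A=27 B=54 C=29] avail[A=27 B=54 C=29] open={}
Step 5: reserve R3 B 2 -> on_hand[A=27 B=54 C=29] avail[A=27 B=52 C=29] open={R3}
Step 6: commit R3 -> on_hand[A=27 B=52 C=29] avail[A=27 B=52 C=29] open={}
Step 7: reserve R4 B 9 -> on_hand[A=27 B=52 C=29] avail[A=27 B=43 C=29] open={R4}
Step 8: cancel R4 -> on_hand[A=27 B=52 C=29] avail[A=27 B=52 C=29] open={}
Step 9: reserve R5 B 9 -> on_hand[A=27 B=52 C=29] avail[A=27 B=43 C=29] open={R5}
Step 10: reserve R6 C 1 -> on_hand[A=27 B=52 C=29] avail[A=27 B=43 C=28] open={R5,R6}
Final available[B] = 43

Answer: 43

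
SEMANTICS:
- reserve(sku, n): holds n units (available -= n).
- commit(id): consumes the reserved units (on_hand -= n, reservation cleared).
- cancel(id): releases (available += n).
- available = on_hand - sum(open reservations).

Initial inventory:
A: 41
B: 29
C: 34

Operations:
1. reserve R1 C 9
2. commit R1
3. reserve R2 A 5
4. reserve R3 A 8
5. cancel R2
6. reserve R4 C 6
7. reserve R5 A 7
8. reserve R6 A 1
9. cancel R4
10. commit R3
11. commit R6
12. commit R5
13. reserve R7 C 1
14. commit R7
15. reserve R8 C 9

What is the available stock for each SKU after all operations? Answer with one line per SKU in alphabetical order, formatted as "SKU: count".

Step 1: reserve R1 C 9 -> on_hand[A=41 B=29 C=34] avail[A=41 B=29 C=25] open={R1}
Step 2: commit R1 -> on_hand[A=41 B=29 C=25] avail[A=41 B=29 C=25] open={}
Step 3: reserve R2 A 5 -> on_hand[A=41 B=29 C=25] avail[A=36 B=29 C=25] open={R2}
Step 4: reserve R3 A 8 -> on_hand[A=41 B=29 C=25] avail[A=28 B=29 C=25] open={R2,R3}
Step 5: cancel R2 -> on_hand[A=41 B=29 C=25] avail[A=33 B=29 C=25] open={R3}
Step 6: reserve R4 C 6 -> on_hand[A=41 B=29 C=25] avail[A=33 B=29 C=19] open={R3,R4}
Step 7: reserve R5 A 7 -> on_hand[A=41 B=29 C=25] avail[A=26 B=29 C=19] open={R3,R4,R5}
Step 8: reserve R6 A 1 -> on_hand[A=41 B=29 C=25] avail[A=25 B=29 C=19] open={R3,R4,R5,R6}
Step 9: cancel R4 -> on_hand[A=41 B=29 C=25] avail[A=25 B=29 C=25] open={R3,R5,R6}
Step 10: commit R3 -> on_hand[A=33 B=29 C=25] avail[A=25 B=29 C=25] open={R5,R6}
Step 11: commit R6 -> on_hand[A=32 B=29 C=25] avail[A=25 B=29 C=25] open={R5}
Step 12: commit R5 -> on_hand[A=25 B=29 C=25] avail[A=25 B=29 C=25] open={}
Step 13: reserve R7 C 1 -> on_hand[A=25 B=29 C=25] avail[A=25 B=29 C=24] open={R7}
Step 14: commit R7 -> on_hand[A=25 B=29 C=24] avail[A=25 B=29 C=24] open={}
Step 15: reserve R8 C 9 -> on_hand[A=25 B=29 C=24] avail[A=25 B=29 C=15] open={R8}

Answer: A: 25
B: 29
C: 15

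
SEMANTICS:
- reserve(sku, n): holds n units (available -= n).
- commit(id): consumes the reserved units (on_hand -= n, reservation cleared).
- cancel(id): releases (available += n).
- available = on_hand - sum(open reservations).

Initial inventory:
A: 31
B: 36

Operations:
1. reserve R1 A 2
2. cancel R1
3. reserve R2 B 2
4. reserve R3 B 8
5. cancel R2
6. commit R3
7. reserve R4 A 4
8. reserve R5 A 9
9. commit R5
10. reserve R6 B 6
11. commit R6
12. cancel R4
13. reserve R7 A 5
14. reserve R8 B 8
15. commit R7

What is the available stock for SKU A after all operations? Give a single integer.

Answer: 17

Derivation:
Step 1: reserve R1 A 2 -> on_hand[A=31 B=36] avail[A=29 B=36] open={R1}
Step 2: cancel R1 -> on_hand[A=31 B=36] avail[A=31 B=36] open={}
Step 3: reserve R2 B 2 -> on_hand[A=31 B=36] avail[A=31 B=34] open={R2}
Step 4: reserve R3 B 8 -> on_hand[A=31 B=36] avail[A=31 B=26] open={R2,R3}
Step 5: cancel R2 -> on_hand[A=31 B=36] avail[A=31 B=28] open={R3}
Step 6: commit R3 -> on_hand[A=31 B=28] avail[A=31 B=28] open={}
Step 7: reserve R4 A 4 -> on_hand[A=31 B=28] avail[A=27 B=28] open={R4}
Step 8: reserve R5 A 9 -> on_hand[A=31 B=28] avail[A=18 B=28] open={R4,R5}
Step 9: commit R5 -> on_hand[A=22 B=28] avail[A=18 B=28] open={R4}
Step 10: reserve R6 B 6 -> on_hand[A=22 B=28] avail[A=18 B=22] open={R4,R6}
Step 11: commit R6 -> on_hand[A=22 B=22] avail[A=18 B=22] open={R4}
Step 12: cancel R4 -> on_hand[A=22 B=22] avail[A=22 B=22] open={}
Step 13: reserve R7 A 5 -> on_hand[A=22 B=22] avail[A=17 B=22] open={R7}
Step 14: reserve R8 B 8 -> on_hand[A=22 B=22] avail[A=17 B=14] open={R7,R8}
Step 15: commit R7 -> on_hand[A=17 B=22] avail[A=17 B=14] open={R8}
Final available[A] = 17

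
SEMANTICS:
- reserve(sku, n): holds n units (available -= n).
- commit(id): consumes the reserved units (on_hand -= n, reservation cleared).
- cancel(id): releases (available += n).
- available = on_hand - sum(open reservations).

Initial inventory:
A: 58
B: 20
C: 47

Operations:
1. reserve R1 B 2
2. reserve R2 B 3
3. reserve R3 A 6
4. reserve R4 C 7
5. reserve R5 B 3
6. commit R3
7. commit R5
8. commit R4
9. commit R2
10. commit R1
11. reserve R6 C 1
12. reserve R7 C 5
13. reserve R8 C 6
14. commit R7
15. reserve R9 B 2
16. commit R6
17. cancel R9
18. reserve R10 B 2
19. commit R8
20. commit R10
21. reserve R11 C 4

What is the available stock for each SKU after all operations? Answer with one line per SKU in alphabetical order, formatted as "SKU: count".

Step 1: reserve R1 B 2 -> on_hand[A=58 B=20 C=47] avail[A=58 B=18 C=47] open={R1}
Step 2: reserve R2 B 3 -> on_hand[A=58 B=20 C=47] avail[A=58 B=15 C=47] open={R1,R2}
Step 3: reserve R3 A 6 -> on_hand[A=58 B=20 C=47] avail[A=52 B=15 C=47] open={R1,R2,R3}
Step 4: reserve R4 C 7 -> on_hand[A=58 B=20 C=47] avail[A=52 B=15 C=40] open={R1,R2,R3,R4}
Step 5: reserve R5 B 3 -> on_hand[A=58 B=20 C=47] avail[A=52 B=12 C=40] open={R1,R2,R3,R4,R5}
Step 6: commit R3 -> on_hand[A=52 B=20 C=47] avail[A=52 B=12 C=40] open={R1,R2,R4,R5}
Step 7: commit R5 -> on_hand[A=52 B=17 C=47] avail[A=52 B=12 C=40] open={R1,R2,R4}
Step 8: commit R4 -> on_hand[A=52 B=17 C=40] avail[A=52 B=12 C=40] open={R1,R2}
Step 9: commit R2 -> on_hand[A=52 B=14 C=40] avail[A=52 B=12 C=40] open={R1}
Step 10: commit R1 -> on_hand[A=52 B=12 C=40] avail[A=52 B=12 C=40] open={}
Step 11: reserve R6 C 1 -> on_hand[A=52 B=12 C=40] avail[A=52 B=12 C=39] open={R6}
Step 12: reserve R7 C 5 -> on_hand[A=52 B=12 C=40] avail[A=52 B=12 C=34] open={R6,R7}
Step 13: reserve R8 C 6 -> on_hand[A=52 B=12 C=40] avail[A=52 B=12 C=28] open={R6,R7,R8}
Step 14: commit R7 -> on_hand[A=52 B=12 C=35] avail[A=52 B=12 C=28] open={R6,R8}
Step 15: reserve R9 B 2 -> on_hand[A=52 B=12 C=35] avail[A=52 B=10 C=28] open={R6,R8,R9}
Step 16: commit R6 -> on_hand[A=52 B=12 C=34] avail[A=52 B=10 C=28] open={R8,R9}
Step 17: cancel R9 -> on_hand[A=52 B=12 C=34] avail[A=52 B=12 C=28] open={R8}
Step 18: reserve R10 B 2 -> on_hand[A=52 B=12 C=34] avail[A=52 B=10 C=28] open={R10,R8}
Step 19: commit R8 -> on_hand[A=52 B=12 C=28] avail[A=52 B=10 C=28] open={R10}
Step 20: commit R10 -> on_hand[A=52 B=10 C=28] avail[A=52 B=10 C=28] open={}
Step 21: reserve R11 C 4 -> on_hand[A=52 B=10 C=28] avail[A=52 B=10 C=24] open={R11}

Answer: A: 52
B: 10
C: 24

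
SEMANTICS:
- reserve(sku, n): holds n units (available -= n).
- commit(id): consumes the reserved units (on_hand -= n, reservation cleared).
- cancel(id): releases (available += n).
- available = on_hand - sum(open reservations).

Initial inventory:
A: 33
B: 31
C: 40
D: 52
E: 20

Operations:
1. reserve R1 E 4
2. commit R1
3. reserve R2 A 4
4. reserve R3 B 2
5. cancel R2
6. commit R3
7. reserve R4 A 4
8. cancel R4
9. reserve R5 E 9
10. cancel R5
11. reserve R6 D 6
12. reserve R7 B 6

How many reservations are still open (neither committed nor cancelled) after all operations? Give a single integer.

Answer: 2

Derivation:
Step 1: reserve R1 E 4 -> on_hand[A=33 B=31 C=40 D=52 E=20] avail[A=33 B=31 C=40 D=52 E=16] open={R1}
Step 2: commit R1 -> on_hand[A=33 B=31 C=40 D=52 E=16] avail[A=33 B=31 C=40 D=52 E=16] open={}
Step 3: reserve R2 A 4 -> on_hand[A=33 B=31 C=40 D=52 E=16] avail[A=29 B=31 C=40 D=52 E=16] open={R2}
Step 4: reserve R3 B 2 -> on_hand[A=33 B=31 C=40 D=52 E=16] avail[A=29 B=29 C=40 D=52 E=16] open={R2,R3}
Step 5: cancel R2 -> on_hand[A=33 B=31 C=40 D=52 E=16] avail[A=33 B=29 C=40 D=52 E=16] open={R3}
Step 6: commit R3 -> on_hand[A=33 B=29 C=40 D=52 E=16] avail[A=33 B=29 C=40 D=52 E=16] open={}
Step 7: reserve R4 A 4 -> on_hand[A=33 B=29 C=40 D=52 E=16] avail[A=29 B=29 C=40 D=52 E=16] open={R4}
Step 8: cancel R4 -> on_hand[A=33 B=29 C=40 D=52 E=16] avail[A=33 B=29 C=40 D=52 E=16] open={}
Step 9: reserve R5 E 9 -> on_hand[A=33 B=29 C=40 D=52 E=16] avail[A=33 B=29 C=40 D=52 E=7] open={R5}
Step 10: cancel R5 -> on_hand[A=33 B=29 C=40 D=52 E=16] avail[A=33 B=29 C=40 D=52 E=16] open={}
Step 11: reserve R6 D 6 -> on_hand[A=33 B=29 C=40 D=52 E=16] avail[A=33 B=29 C=40 D=46 E=16] open={R6}
Step 12: reserve R7 B 6 -> on_hand[A=33 B=29 C=40 D=52 E=16] avail[A=33 B=23 C=40 D=46 E=16] open={R6,R7}
Open reservations: ['R6', 'R7'] -> 2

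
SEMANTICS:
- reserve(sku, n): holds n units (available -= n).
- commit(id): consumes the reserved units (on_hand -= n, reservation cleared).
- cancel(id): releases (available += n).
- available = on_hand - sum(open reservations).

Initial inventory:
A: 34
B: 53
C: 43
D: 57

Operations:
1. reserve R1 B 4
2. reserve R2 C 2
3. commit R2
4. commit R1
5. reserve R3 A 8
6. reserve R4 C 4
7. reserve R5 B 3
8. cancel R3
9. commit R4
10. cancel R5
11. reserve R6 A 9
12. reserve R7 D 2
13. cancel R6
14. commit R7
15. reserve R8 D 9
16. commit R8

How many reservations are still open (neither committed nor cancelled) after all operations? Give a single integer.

Step 1: reserve R1 B 4 -> on_hand[A=34 B=53 C=43 D=57] avail[A=34 B=49 C=43 D=57] open={R1}
Step 2: reserve R2 C 2 -> on_hand[A=34 B=53 C=43 D=57] avail[A=34 B=49 C=41 D=57] open={R1,R2}
Step 3: commit R2 -> on_hand[A=34 B=53 C=41 D=57] avail[A=34 B=49 C=41 D=57] open={R1}
Step 4: commit R1 -> on_hand[A=34 B=49 C=41 D=57] avail[A=34 B=49 C=41 D=57] open={}
Step 5: reserve R3 A 8 -> on_hand[A=34 B=49 C=41 D=57] avail[A=26 B=49 C=41 D=57] open={R3}
Step 6: reserve R4 C 4 -> on_hand[A=34 B=49 C=41 D=57] avail[A=26 B=49 C=37 D=57] open={R3,R4}
Step 7: reserve R5 B 3 -> on_hand[A=34 B=49 C=41 D=57] avail[A=26 B=46 C=37 D=57] open={R3,R4,R5}
Step 8: cancel R3 -> on_hand[A=34 B=49 C=41 D=57] avail[A=34 B=46 C=37 D=57] open={R4,R5}
Step 9: commit R4 -> on_hand[A=34 B=49 C=37 D=57] avail[A=34 B=46 C=37 D=57] open={R5}
Step 10: cancel R5 -> on_hand[A=34 B=49 C=37 D=57] avail[A=34 B=49 C=37 D=57] open={}
Step 11: reserve R6 A 9 -> on_hand[A=34 B=49 C=37 D=57] avail[A=25 B=49 C=37 D=57] open={R6}
Step 12: reserve R7 D 2 -> on_hand[A=34 B=49 C=37 D=57] avail[A=25 B=49 C=37 D=55] open={R6,R7}
Step 13: cancel R6 -> on_hand[A=34 B=49 C=37 D=57] avail[A=34 B=49 C=37 D=55] open={R7}
Step 14: commit R7 -> on_hand[A=34 B=49 C=37 D=55] avail[A=34 B=49 C=37 D=55] open={}
Step 15: reserve R8 D 9 -> on_hand[A=34 B=49 C=37 D=55] avail[A=34 B=49 C=37 D=46] open={R8}
Step 16: commit R8 -> on_hand[A=34 B=49 C=37 D=46] avail[A=34 B=49 C=37 D=46] open={}
Open reservations: [] -> 0

Answer: 0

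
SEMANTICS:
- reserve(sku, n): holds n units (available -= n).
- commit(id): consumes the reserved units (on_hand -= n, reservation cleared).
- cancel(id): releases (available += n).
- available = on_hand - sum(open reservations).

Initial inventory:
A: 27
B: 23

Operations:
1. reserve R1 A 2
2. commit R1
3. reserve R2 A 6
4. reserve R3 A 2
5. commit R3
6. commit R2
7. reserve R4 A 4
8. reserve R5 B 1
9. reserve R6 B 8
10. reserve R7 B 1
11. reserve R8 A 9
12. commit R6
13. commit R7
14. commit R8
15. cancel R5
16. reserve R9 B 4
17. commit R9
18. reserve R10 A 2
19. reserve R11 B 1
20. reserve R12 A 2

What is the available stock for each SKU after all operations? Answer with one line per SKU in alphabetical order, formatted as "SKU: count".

Step 1: reserve R1 A 2 -> on_hand[A=27 B=23] avail[A=25 B=23] open={R1}
Step 2: commit R1 -> on_hand[A=25 B=23] avail[A=25 B=23] open={}
Step 3: reserve R2 A 6 -> on_hand[A=25 B=23] avail[A=19 B=23] open={R2}
Step 4: reserve R3 A 2 -> on_hand[A=25 B=23] avail[A=17 B=23] open={R2,R3}
Step 5: commit R3 -> on_hand[A=23 B=23] avail[A=17 B=23] open={R2}
Step 6: commit R2 -> on_hand[A=17 B=23] avail[A=17 B=23] open={}
Step 7: reserve R4 A 4 -> on_hand[A=17 B=23] avail[A=13 B=23] open={R4}
Step 8: reserve R5 B 1 -> on_hand[A=17 B=23] avail[A=13 B=22] open={R4,R5}
Step 9: reserve R6 B 8 -> on_hand[A=17 B=23] avail[A=13 B=14] open={R4,R5,R6}
Step 10: reserve R7 B 1 -> on_hand[A=17 B=23] avail[A=13 B=13] open={R4,R5,R6,R7}
Step 11: reserve R8 A 9 -> on_hand[A=17 B=23] avail[A=4 B=13] open={R4,R5,R6,R7,R8}
Step 12: commit R6 -> on_hand[A=17 B=15] avail[A=4 B=13] open={R4,R5,R7,R8}
Step 13: commit R7 -> on_hand[A=17 B=14] avail[A=4 B=13] open={R4,R5,R8}
Step 14: commit R8 -> on_hand[A=8 B=14] avail[A=4 B=13] open={R4,R5}
Step 15: cancel R5 -> on_hand[A=8 B=14] avail[A=4 B=14] open={R4}
Step 16: reserve R9 B 4 -> on_hand[A=8 B=14] avail[A=4 B=10] open={R4,R9}
Step 17: commit R9 -> on_hand[A=8 B=10] avail[A=4 B=10] open={R4}
Step 18: reserve R10 A 2 -> on_hand[A=8 B=10] avail[A=2 B=10] open={R10,R4}
Step 19: reserve R11 B 1 -> on_hand[A=8 B=10] avail[A=2 B=9] open={R10,R11,R4}
Step 20: reserve R12 A 2 -> on_hand[A=8 B=10] avail[A=0 B=9] open={R10,R11,R12,R4}

Answer: A: 0
B: 9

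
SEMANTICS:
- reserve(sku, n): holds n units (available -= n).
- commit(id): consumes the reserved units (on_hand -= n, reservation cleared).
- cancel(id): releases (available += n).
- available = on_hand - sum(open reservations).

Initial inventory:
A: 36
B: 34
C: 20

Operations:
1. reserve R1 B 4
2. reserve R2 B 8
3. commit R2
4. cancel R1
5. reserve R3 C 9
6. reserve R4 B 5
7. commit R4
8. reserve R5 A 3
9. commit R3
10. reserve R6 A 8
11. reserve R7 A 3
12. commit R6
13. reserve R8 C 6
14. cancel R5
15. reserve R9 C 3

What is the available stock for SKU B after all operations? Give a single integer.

Answer: 21

Derivation:
Step 1: reserve R1 B 4 -> on_hand[A=36 B=34 C=20] avail[A=36 B=30 C=20] open={R1}
Step 2: reserve R2 B 8 -> on_hand[A=36 B=34 C=20] avail[A=36 B=22 C=20] open={R1,R2}
Step 3: commit R2 -> on_hand[A=36 B=26 C=20] avail[A=36 B=22 C=20] open={R1}
Step 4: cancel R1 -> on_hand[A=36 B=26 C=20] avail[A=36 B=26 C=20] open={}
Step 5: reserve R3 C 9 -> on_hand[A=36 B=26 C=20] avail[A=36 B=26 C=11] open={R3}
Step 6: reserve R4 B 5 -> on_hand[A=36 B=26 C=20] avail[A=36 B=21 C=11] open={R3,R4}
Step 7: commit R4 -> on_hand[A=36 B=21 C=20] avail[A=36 B=21 C=11] open={R3}
Step 8: reserve R5 A 3 -> on_hand[A=36 B=21 C=20] avail[A=33 B=21 C=11] open={R3,R5}
Step 9: commit R3 -> on_hand[A=36 B=21 C=11] avail[A=33 B=21 C=11] open={R5}
Step 10: reserve R6 A 8 -> on_hand[A=36 B=21 C=11] avail[A=25 B=21 C=11] open={R5,R6}
Step 11: reserve R7 A 3 -> on_hand[A=36 B=21 C=11] avail[A=22 B=21 C=11] open={R5,R6,R7}
Step 12: commit R6 -> on_hand[A=28 B=21 C=11] avail[A=22 B=21 C=11] open={R5,R7}
Step 13: reserve R8 C 6 -> on_hand[A=28 B=21 C=11] avail[A=22 B=21 C=5] open={R5,R7,R8}
Step 14: cancel R5 -> on_hand[A=28 B=21 C=11] avail[A=25 B=21 C=5] open={R7,R8}
Step 15: reserve R9 C 3 -> on_hand[A=28 B=21 C=11] avail[A=25 B=21 C=2] open={R7,R8,R9}
Final available[B] = 21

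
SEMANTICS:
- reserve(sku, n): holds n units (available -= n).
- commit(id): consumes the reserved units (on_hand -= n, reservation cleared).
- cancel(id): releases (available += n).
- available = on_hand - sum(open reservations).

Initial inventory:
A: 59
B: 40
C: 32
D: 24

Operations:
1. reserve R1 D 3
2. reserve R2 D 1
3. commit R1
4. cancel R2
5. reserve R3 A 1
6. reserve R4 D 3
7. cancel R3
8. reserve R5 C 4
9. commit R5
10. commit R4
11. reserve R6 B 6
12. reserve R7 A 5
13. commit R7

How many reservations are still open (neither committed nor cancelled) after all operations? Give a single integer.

Answer: 1

Derivation:
Step 1: reserve R1 D 3 -> on_hand[A=59 B=40 C=32 D=24] avail[A=59 B=40 C=32 D=21] open={R1}
Step 2: reserve R2 D 1 -> on_hand[A=59 B=40 C=32 D=24] avail[A=59 B=40 C=32 D=20] open={R1,R2}
Step 3: commit R1 -> on_hand[A=59 B=40 C=32 D=21] avail[A=59 B=40 C=32 D=20] open={R2}
Step 4: cancel R2 -> on_hand[A=59 B=40 C=32 D=21] avail[A=59 B=40 C=32 D=21] open={}
Step 5: reserve R3 A 1 -> on_hand[A=59 B=40 C=32 D=21] avail[A=58 B=40 C=32 D=21] open={R3}
Step 6: reserve R4 D 3 -> on_hand[A=59 B=40 C=32 D=21] avail[A=58 B=40 C=32 D=18] open={R3,R4}
Step 7: cancel R3 -> on_hand[A=59 B=40 C=32 D=21] avail[A=59 B=40 C=32 D=18] open={R4}
Step 8: reserve R5 C 4 -> on_hand[A=59 B=40 C=32 D=21] avail[A=59 B=40 C=28 D=18] open={R4,R5}
Step 9: commit R5 -> on_hand[A=59 B=40 C=28 D=21] avail[A=59 B=40 C=28 D=18] open={R4}
Step 10: commit R4 -> on_hand[A=59 B=40 C=28 D=18] avail[A=59 B=40 C=28 D=18] open={}
Step 11: reserve R6 B 6 -> on_hand[A=59 B=40 C=28 D=18] avail[A=59 B=34 C=28 D=18] open={R6}
Step 12: reserve R7 A 5 -> on_hand[A=59 B=40 C=28 D=18] avail[A=54 B=34 C=28 D=18] open={R6,R7}
Step 13: commit R7 -> on_hand[A=54 B=40 C=28 D=18] avail[A=54 B=34 C=28 D=18] open={R6}
Open reservations: ['R6'] -> 1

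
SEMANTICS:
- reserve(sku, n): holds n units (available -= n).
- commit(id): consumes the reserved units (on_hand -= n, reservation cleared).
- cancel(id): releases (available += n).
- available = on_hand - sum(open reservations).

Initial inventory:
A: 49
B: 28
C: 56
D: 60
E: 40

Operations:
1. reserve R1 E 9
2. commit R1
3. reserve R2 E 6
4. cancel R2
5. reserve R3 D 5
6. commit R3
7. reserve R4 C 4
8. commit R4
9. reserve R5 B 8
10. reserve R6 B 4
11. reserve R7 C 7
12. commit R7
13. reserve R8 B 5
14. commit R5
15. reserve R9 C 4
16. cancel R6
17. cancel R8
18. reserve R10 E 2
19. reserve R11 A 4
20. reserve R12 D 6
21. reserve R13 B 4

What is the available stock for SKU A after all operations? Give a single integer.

Answer: 45

Derivation:
Step 1: reserve R1 E 9 -> on_hand[A=49 B=28 C=56 D=60 E=40] avail[A=49 B=28 C=56 D=60 E=31] open={R1}
Step 2: commit R1 -> on_hand[A=49 B=28 C=56 D=60 E=31] avail[A=49 B=28 C=56 D=60 E=31] open={}
Step 3: reserve R2 E 6 -> on_hand[A=49 B=28 C=56 D=60 E=31] avail[A=49 B=28 C=56 D=60 E=25] open={R2}
Step 4: cancel R2 -> on_hand[A=49 B=28 C=56 D=60 E=31] avail[A=49 B=28 C=56 D=60 E=31] open={}
Step 5: reserve R3 D 5 -> on_hand[A=49 B=28 C=56 D=60 E=31] avail[A=49 B=28 C=56 D=55 E=31] open={R3}
Step 6: commit R3 -> on_hand[A=49 B=28 C=56 D=55 E=31] avail[A=49 B=28 C=56 D=55 E=31] open={}
Step 7: reserve R4 C 4 -> on_hand[A=49 B=28 C=56 D=55 E=31] avail[A=49 B=28 C=52 D=55 E=31] open={R4}
Step 8: commit R4 -> on_hand[A=49 B=28 C=52 D=55 E=31] avail[A=49 B=28 C=52 D=55 E=31] open={}
Step 9: reserve R5 B 8 -> on_hand[A=49 B=28 C=52 D=55 E=31] avail[A=49 B=20 C=52 D=55 E=31] open={R5}
Step 10: reserve R6 B 4 -> on_hand[A=49 B=28 C=52 D=55 E=31] avail[A=49 B=16 C=52 D=55 E=31] open={R5,R6}
Step 11: reserve R7 C 7 -> on_hand[A=49 B=28 C=52 D=55 E=31] avail[A=49 B=16 C=45 D=55 E=31] open={R5,R6,R7}
Step 12: commit R7 -> on_hand[A=49 B=28 C=45 D=55 E=31] avail[A=49 B=16 C=45 D=55 E=31] open={R5,R6}
Step 13: reserve R8 B 5 -> on_hand[A=49 B=28 C=45 D=55 E=31] avail[A=49 B=11 C=45 D=55 E=31] open={R5,R6,R8}
Step 14: commit R5 -> on_hand[A=49 B=20 C=45 D=55 E=31] avail[A=49 B=11 C=45 D=55 E=31] open={R6,R8}
Step 15: reserve R9 C 4 -> on_hand[A=49 B=20 C=45 D=55 E=31] avail[A=49 B=11 C=41 D=55 E=31] open={R6,R8,R9}
Step 16: cancel R6 -> on_hand[A=49 B=20 C=45 D=55 E=31] avail[A=49 B=15 C=41 D=55 E=31] open={R8,R9}
Step 17: cancel R8 -> on_hand[A=49 B=20 C=45 D=55 E=31] avail[A=49 B=20 C=41 D=55 E=31] open={R9}
Step 18: reserve R10 E 2 -> on_hand[A=49 B=20 C=45 D=55 E=31] avail[A=49 B=20 C=41 D=55 E=29] open={R10,R9}
Step 19: reserve R11 A 4 -> on_hand[A=49 B=20 C=45 D=55 E=31] avail[A=45 B=20 C=41 D=55 E=29] open={R10,R11,R9}
Step 20: reserve R12 D 6 -> on_hand[A=49 B=20 C=45 D=55 E=31] avail[A=45 B=20 C=41 D=49 E=29] open={R10,R11,R12,R9}
Step 21: reserve R13 B 4 -> on_hand[A=49 B=20 C=45 D=55 E=31] avail[A=45 B=16 C=41 D=49 E=29] open={R10,R11,R12,R13,R9}
Final available[A] = 45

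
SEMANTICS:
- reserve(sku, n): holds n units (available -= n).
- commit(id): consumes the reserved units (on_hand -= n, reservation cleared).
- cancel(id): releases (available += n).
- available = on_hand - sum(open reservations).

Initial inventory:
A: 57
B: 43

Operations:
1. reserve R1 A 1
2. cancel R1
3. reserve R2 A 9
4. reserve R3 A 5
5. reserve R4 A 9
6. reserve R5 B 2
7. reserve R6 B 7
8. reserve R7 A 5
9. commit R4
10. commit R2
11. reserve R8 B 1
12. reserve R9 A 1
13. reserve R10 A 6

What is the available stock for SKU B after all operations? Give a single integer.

Answer: 33

Derivation:
Step 1: reserve R1 A 1 -> on_hand[A=57 B=43] avail[A=56 B=43] open={R1}
Step 2: cancel R1 -> on_hand[A=57 B=43] avail[A=57 B=43] open={}
Step 3: reserve R2 A 9 -> on_hand[A=57 B=43] avail[A=48 B=43] open={R2}
Step 4: reserve R3 A 5 -> on_hand[A=57 B=43] avail[A=43 B=43] open={R2,R3}
Step 5: reserve R4 A 9 -> on_hand[A=57 B=43] avail[A=34 B=43] open={R2,R3,R4}
Step 6: reserve R5 B 2 -> on_hand[A=57 B=43] avail[A=34 B=41] open={R2,R3,R4,R5}
Step 7: reserve R6 B 7 -> on_hand[A=57 B=43] avail[A=34 B=34] open={R2,R3,R4,R5,R6}
Step 8: reserve R7 A 5 -> on_hand[A=57 B=43] avail[A=29 B=34] open={R2,R3,R4,R5,R6,R7}
Step 9: commit R4 -> on_hand[A=48 B=43] avail[A=29 B=34] open={R2,R3,R5,R6,R7}
Step 10: commit R2 -> on_hand[A=39 B=43] avail[A=29 B=34] open={R3,R5,R6,R7}
Step 11: reserve R8 B 1 -> on_hand[A=39 B=43] avail[A=29 B=33] open={R3,R5,R6,R7,R8}
Step 12: reserve R9 A 1 -> on_hand[A=39 B=43] avail[A=28 B=33] open={R3,R5,R6,R7,R8,R9}
Step 13: reserve R10 A 6 -> on_hand[A=39 B=43] avail[A=22 B=33] open={R10,R3,R5,R6,R7,R8,R9}
Final available[B] = 33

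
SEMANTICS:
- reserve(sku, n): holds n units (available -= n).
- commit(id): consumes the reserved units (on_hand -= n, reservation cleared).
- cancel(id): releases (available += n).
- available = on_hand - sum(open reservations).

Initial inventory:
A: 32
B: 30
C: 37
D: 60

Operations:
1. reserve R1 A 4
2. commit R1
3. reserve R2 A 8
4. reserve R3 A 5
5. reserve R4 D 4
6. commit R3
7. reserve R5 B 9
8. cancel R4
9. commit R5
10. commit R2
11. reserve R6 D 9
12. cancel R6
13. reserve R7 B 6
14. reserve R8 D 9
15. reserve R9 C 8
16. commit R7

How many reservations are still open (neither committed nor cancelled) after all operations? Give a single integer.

Answer: 2

Derivation:
Step 1: reserve R1 A 4 -> on_hand[A=32 B=30 C=37 D=60] avail[A=28 B=30 C=37 D=60] open={R1}
Step 2: commit R1 -> on_hand[A=28 B=30 C=37 D=60] avail[A=28 B=30 C=37 D=60] open={}
Step 3: reserve R2 A 8 -> on_hand[A=28 B=30 C=37 D=60] avail[A=20 B=30 C=37 D=60] open={R2}
Step 4: reserve R3 A 5 -> on_hand[A=28 B=30 C=37 D=60] avail[A=15 B=30 C=37 D=60] open={R2,R3}
Step 5: reserve R4 D 4 -> on_hand[A=28 B=30 C=37 D=60] avail[A=15 B=30 C=37 D=56] open={R2,R3,R4}
Step 6: commit R3 -> on_hand[A=23 B=30 C=37 D=60] avail[A=15 B=30 C=37 D=56] open={R2,R4}
Step 7: reserve R5 B 9 -> on_hand[A=23 B=30 C=37 D=60] avail[A=15 B=21 C=37 D=56] open={R2,R4,R5}
Step 8: cancel R4 -> on_hand[A=23 B=30 C=37 D=60] avail[A=15 B=21 C=37 D=60] open={R2,R5}
Step 9: commit R5 -> on_hand[A=23 B=21 C=37 D=60] avail[A=15 B=21 C=37 D=60] open={R2}
Step 10: commit R2 -> on_hand[A=15 B=21 C=37 D=60] avail[A=15 B=21 C=37 D=60] open={}
Step 11: reserve R6 D 9 -> on_hand[A=15 B=21 C=37 D=60] avail[A=15 B=21 C=37 D=51] open={R6}
Step 12: cancel R6 -> on_hand[A=15 B=21 C=37 D=60] avail[A=15 B=21 C=37 D=60] open={}
Step 13: reserve R7 B 6 -> on_hand[A=15 B=21 C=37 D=60] avail[A=15 B=15 C=37 D=60] open={R7}
Step 14: reserve R8 D 9 -> on_hand[A=15 B=21 C=37 D=60] avail[A=15 B=15 C=37 D=51] open={R7,R8}
Step 15: reserve R9 C 8 -> on_hand[A=15 B=21 C=37 D=60] avail[A=15 B=15 C=29 D=51] open={R7,R8,R9}
Step 16: commit R7 -> on_hand[A=15 B=15 C=37 D=60] avail[A=15 B=15 C=29 D=51] open={R8,R9}
Open reservations: ['R8', 'R9'] -> 2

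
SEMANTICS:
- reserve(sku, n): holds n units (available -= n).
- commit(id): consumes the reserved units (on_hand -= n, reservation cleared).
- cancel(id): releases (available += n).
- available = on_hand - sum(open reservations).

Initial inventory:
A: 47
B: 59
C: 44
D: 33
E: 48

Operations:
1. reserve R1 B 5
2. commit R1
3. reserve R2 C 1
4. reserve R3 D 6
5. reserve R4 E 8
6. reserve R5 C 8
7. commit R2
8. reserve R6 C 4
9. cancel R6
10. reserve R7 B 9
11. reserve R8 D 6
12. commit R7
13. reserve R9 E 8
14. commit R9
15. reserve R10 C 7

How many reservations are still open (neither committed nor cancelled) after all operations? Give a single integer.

Answer: 5

Derivation:
Step 1: reserve R1 B 5 -> on_hand[A=47 B=59 C=44 D=33 E=48] avail[A=47 B=54 C=44 D=33 E=48] open={R1}
Step 2: commit R1 -> on_hand[A=47 B=54 C=44 D=33 E=48] avail[A=47 B=54 C=44 D=33 E=48] open={}
Step 3: reserve R2 C 1 -> on_hand[A=47 B=54 C=44 D=33 E=48] avail[A=47 B=54 C=43 D=33 E=48] open={R2}
Step 4: reserve R3 D 6 -> on_hand[A=47 B=54 C=44 D=33 E=48] avail[A=47 B=54 C=43 D=27 E=48] open={R2,R3}
Step 5: reserve R4 E 8 -> on_hand[A=47 B=54 C=44 D=33 E=48] avail[A=47 B=54 C=43 D=27 E=40] open={R2,R3,R4}
Step 6: reserve R5 C 8 -> on_hand[A=47 B=54 C=44 D=33 E=48] avail[A=47 B=54 C=35 D=27 E=40] open={R2,R3,R4,R5}
Step 7: commit R2 -> on_hand[A=47 B=54 C=43 D=33 E=48] avail[A=47 B=54 C=35 D=27 E=40] open={R3,R4,R5}
Step 8: reserve R6 C 4 -> on_hand[A=47 B=54 C=43 D=33 E=48] avail[A=47 B=54 C=31 D=27 E=40] open={R3,R4,R5,R6}
Step 9: cancel R6 -> on_hand[A=47 B=54 C=43 D=33 E=48] avail[A=47 B=54 C=35 D=27 E=40] open={R3,R4,R5}
Step 10: reserve R7 B 9 -> on_hand[A=47 B=54 C=43 D=33 E=48] avail[A=47 B=45 C=35 D=27 E=40] open={R3,R4,R5,R7}
Step 11: reserve R8 D 6 -> on_hand[A=47 B=54 C=43 D=33 E=48] avail[A=47 B=45 C=35 D=21 E=40] open={R3,R4,R5,R7,R8}
Step 12: commit R7 -> on_hand[A=47 B=45 C=43 D=33 E=48] avail[A=47 B=45 C=35 D=21 E=40] open={R3,R4,R5,R8}
Step 13: reserve R9 E 8 -> on_hand[A=47 B=45 C=43 D=33 E=48] avail[A=47 B=45 C=35 D=21 E=32] open={R3,R4,R5,R8,R9}
Step 14: commit R9 -> on_hand[A=47 B=45 C=43 D=33 E=40] avail[A=47 B=45 C=35 D=21 E=32] open={R3,R4,R5,R8}
Step 15: reserve R10 C 7 -> on_hand[A=47 B=45 C=43 D=33 E=40] avail[A=47 B=45 C=28 D=21 E=32] open={R10,R3,R4,R5,R8}
Open reservations: ['R10', 'R3', 'R4', 'R5', 'R8'] -> 5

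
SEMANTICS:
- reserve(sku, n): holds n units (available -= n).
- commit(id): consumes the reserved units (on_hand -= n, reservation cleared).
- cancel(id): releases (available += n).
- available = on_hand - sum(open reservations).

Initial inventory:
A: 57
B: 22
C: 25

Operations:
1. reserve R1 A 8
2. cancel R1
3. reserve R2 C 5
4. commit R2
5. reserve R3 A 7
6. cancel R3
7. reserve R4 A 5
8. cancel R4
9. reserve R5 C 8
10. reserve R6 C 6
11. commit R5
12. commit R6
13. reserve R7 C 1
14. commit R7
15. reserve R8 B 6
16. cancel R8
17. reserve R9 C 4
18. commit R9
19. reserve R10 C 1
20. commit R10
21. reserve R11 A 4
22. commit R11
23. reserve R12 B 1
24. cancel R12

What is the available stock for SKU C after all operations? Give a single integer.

Step 1: reserve R1 A 8 -> on_hand[A=57 B=22 C=25] avail[A=49 B=22 C=25] open={R1}
Step 2: cancel R1 -> on_hand[A=57 B=22 C=25] avail[A=57 B=22 C=25] open={}
Step 3: reserve R2 C 5 -> on_hand[A=57 B=22 C=25] avail[A=57 B=22 C=20] open={R2}
Step 4: commit R2 -> on_hand[A=57 B=22 C=20] avail[A=57 B=22 C=20] open={}
Step 5: reserve R3 A 7 -> on_hand[A=57 B=22 C=20] avail[A=50 B=22 C=20] open={R3}
Step 6: cancel R3 -> on_hand[A=57 B=22 C=20] avail[A=57 B=22 C=20] open={}
Step 7: reserve R4 A 5 -> on_hand[A=57 B=22 C=20] avail[A=52 B=22 C=20] open={R4}
Step 8: cancel R4 -> on_hand[A=57 B=22 C=20] avail[A=57 B=22 C=20] open={}
Step 9: reserve R5 C 8 -> on_hand[A=57 B=22 C=20] avail[A=57 B=22 C=12] open={R5}
Step 10: reserve R6 C 6 -> on_hand[A=57 B=22 C=20] avail[A=57 B=22 C=6] open={R5,R6}
Step 11: commit R5 -> on_hand[A=57 B=22 C=12] avail[A=57 B=22 C=6] open={R6}
Step 12: commit R6 -> on_hand[A=57 B=22 C=6] avail[A=57 B=22 C=6] open={}
Step 13: reserve R7 C 1 -> on_hand[A=57 B=22 C=6] avail[A=57 B=22 C=5] open={R7}
Step 14: commit R7 -> on_hand[A=57 B=22 C=5] avail[A=57 B=22 C=5] open={}
Step 15: reserve R8 B 6 -> on_hand[A=57 B=22 C=5] avail[A=57 B=16 C=5] open={R8}
Step 16: cancel R8 -> on_hand[A=57 B=22 C=5] avail[A=57 B=22 C=5] open={}
Step 17: reserve R9 C 4 -> on_hand[A=57 B=22 C=5] avail[A=57 B=22 C=1] open={R9}
Step 18: commit R9 -> on_hand[A=57 B=22 C=1] avail[A=57 B=22 C=1] open={}
Step 19: reserve R10 C 1 -> on_hand[A=57 B=22 C=1] avail[A=57 B=22 C=0] open={R10}
Step 20: commit R10 -> on_hand[A=57 B=22 C=0] avail[A=57 B=22 C=0] open={}
Step 21: reserve R11 A 4 -> on_hand[A=57 B=22 C=0] avail[A=53 B=22 C=0] open={R11}
Step 22: commit R11 -> on_hand[A=53 B=22 C=0] avail[A=53 B=22 C=0] open={}
Step 23: reserve R12 B 1 -> on_hand[A=53 B=22 C=0] avail[A=53 B=21 C=0] open={R12}
Step 24: cancel R12 -> on_hand[A=53 B=22 C=0] avail[A=53 B=22 C=0] open={}
Final available[C] = 0

Answer: 0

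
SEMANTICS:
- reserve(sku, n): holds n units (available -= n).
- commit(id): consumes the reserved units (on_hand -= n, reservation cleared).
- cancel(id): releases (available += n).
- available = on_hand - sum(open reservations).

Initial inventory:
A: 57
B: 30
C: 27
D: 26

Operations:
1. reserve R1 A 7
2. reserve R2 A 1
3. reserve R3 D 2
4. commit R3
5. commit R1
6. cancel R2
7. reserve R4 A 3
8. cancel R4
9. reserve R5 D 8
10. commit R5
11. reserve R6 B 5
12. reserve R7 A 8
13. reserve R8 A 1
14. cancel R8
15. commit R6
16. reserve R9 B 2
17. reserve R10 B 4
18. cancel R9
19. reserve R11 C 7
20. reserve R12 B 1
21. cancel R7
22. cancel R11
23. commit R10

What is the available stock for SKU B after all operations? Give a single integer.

Answer: 20

Derivation:
Step 1: reserve R1 A 7 -> on_hand[A=57 B=30 C=27 D=26] avail[A=50 B=30 C=27 D=26] open={R1}
Step 2: reserve R2 A 1 -> on_hand[A=57 B=30 C=27 D=26] avail[A=49 B=30 C=27 D=26] open={R1,R2}
Step 3: reserve R3 D 2 -> on_hand[A=57 B=30 C=27 D=26] avail[A=49 B=30 C=27 D=24] open={R1,R2,R3}
Step 4: commit R3 -> on_hand[A=57 B=30 C=27 D=24] avail[A=49 B=30 C=27 D=24] open={R1,R2}
Step 5: commit R1 -> on_hand[A=50 B=30 C=27 D=24] avail[A=49 B=30 C=27 D=24] open={R2}
Step 6: cancel R2 -> on_hand[A=50 B=30 C=27 D=24] avail[A=50 B=30 C=27 D=24] open={}
Step 7: reserve R4 A 3 -> on_hand[A=50 B=30 C=27 D=24] avail[A=47 B=30 C=27 D=24] open={R4}
Step 8: cancel R4 -> on_hand[A=50 B=30 C=27 D=24] avail[A=50 B=30 C=27 D=24] open={}
Step 9: reserve R5 D 8 -> on_hand[A=50 B=30 C=27 D=24] avail[A=50 B=30 C=27 D=16] open={R5}
Step 10: commit R5 -> on_hand[A=50 B=30 C=27 D=16] avail[A=50 B=30 C=27 D=16] open={}
Step 11: reserve R6 B 5 -> on_hand[A=50 B=30 C=27 D=16] avail[A=50 B=25 C=27 D=16] open={R6}
Step 12: reserve R7 A 8 -> on_hand[A=50 B=30 C=27 D=16] avail[A=42 B=25 C=27 D=16] open={R6,R7}
Step 13: reserve R8 A 1 -> on_hand[A=50 B=30 C=27 D=16] avail[A=41 B=25 C=27 D=16] open={R6,R7,R8}
Step 14: cancel R8 -> on_hand[A=50 B=30 C=27 D=16] avail[A=42 B=25 C=27 D=16] open={R6,R7}
Step 15: commit R6 -> on_hand[A=50 B=25 C=27 D=16] avail[A=42 B=25 C=27 D=16] open={R7}
Step 16: reserve R9 B 2 -> on_hand[A=50 B=25 C=27 D=16] avail[A=42 B=23 C=27 D=16] open={R7,R9}
Step 17: reserve R10 B 4 -> on_hand[A=50 B=25 C=27 D=16] avail[A=42 B=19 C=27 D=16] open={R10,R7,R9}
Step 18: cancel R9 -> on_hand[A=50 B=25 C=27 D=16] avail[A=42 B=21 C=27 D=16] open={R10,R7}
Step 19: reserve R11 C 7 -> on_hand[A=50 B=25 C=27 D=16] avail[A=42 B=21 C=20 D=16] open={R10,R11,R7}
Step 20: reserve R12 B 1 -> on_hand[A=50 B=25 C=27 D=16] avail[A=42 B=20 C=20 D=16] open={R10,R11,R12,R7}
Step 21: cancel R7 -> on_hand[A=50 B=25 C=27 D=16] avail[A=50 B=20 C=20 D=16] open={R10,R11,R12}
Step 22: cancel R11 -> on_hand[A=50 B=25 C=27 D=16] avail[A=50 B=20 C=27 D=16] open={R10,R12}
Step 23: commit R10 -> on_hand[A=50 B=21 C=27 D=16] avail[A=50 B=20 C=27 D=16] open={R12}
Final available[B] = 20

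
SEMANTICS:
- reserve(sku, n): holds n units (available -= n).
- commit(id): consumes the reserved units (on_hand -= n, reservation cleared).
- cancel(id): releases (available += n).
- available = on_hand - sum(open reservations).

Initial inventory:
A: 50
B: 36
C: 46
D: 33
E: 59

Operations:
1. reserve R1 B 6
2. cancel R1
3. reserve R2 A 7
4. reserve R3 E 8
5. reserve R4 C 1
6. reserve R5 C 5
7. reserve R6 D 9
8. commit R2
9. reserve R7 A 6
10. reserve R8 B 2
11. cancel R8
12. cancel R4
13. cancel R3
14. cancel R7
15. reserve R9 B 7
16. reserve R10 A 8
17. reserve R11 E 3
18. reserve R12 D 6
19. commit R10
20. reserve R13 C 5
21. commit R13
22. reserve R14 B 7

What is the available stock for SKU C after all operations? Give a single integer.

Answer: 36

Derivation:
Step 1: reserve R1 B 6 -> on_hand[A=50 B=36 C=46 D=33 E=59] avail[A=50 B=30 C=46 D=33 E=59] open={R1}
Step 2: cancel R1 -> on_hand[A=50 B=36 C=46 D=33 E=59] avail[A=50 B=36 C=46 D=33 E=59] open={}
Step 3: reserve R2 A 7 -> on_hand[A=50 B=36 C=46 D=33 E=59] avail[A=43 B=36 C=46 D=33 E=59] open={R2}
Step 4: reserve R3 E 8 -> on_hand[A=50 B=36 C=46 D=33 E=59] avail[A=43 B=36 C=46 D=33 E=51] open={R2,R3}
Step 5: reserve R4 C 1 -> on_hand[A=50 B=36 C=46 D=33 E=59] avail[A=43 B=36 C=45 D=33 E=51] open={R2,R3,R4}
Step 6: reserve R5 C 5 -> on_hand[A=50 B=36 C=46 D=33 E=59] avail[A=43 B=36 C=40 D=33 E=51] open={R2,R3,R4,R5}
Step 7: reserve R6 D 9 -> on_hand[A=50 B=36 C=46 D=33 E=59] avail[A=43 B=36 C=40 D=24 E=51] open={R2,R3,R4,R5,R6}
Step 8: commit R2 -> on_hand[A=43 B=36 C=46 D=33 E=59] avail[A=43 B=36 C=40 D=24 E=51] open={R3,R4,R5,R6}
Step 9: reserve R7 A 6 -> on_hand[A=43 B=36 C=46 D=33 E=59] avail[A=37 B=36 C=40 D=24 E=51] open={R3,R4,R5,R6,R7}
Step 10: reserve R8 B 2 -> on_hand[A=43 B=36 C=46 D=33 E=59] avail[A=37 B=34 C=40 D=24 E=51] open={R3,R4,R5,R6,R7,R8}
Step 11: cancel R8 -> on_hand[A=43 B=36 C=46 D=33 E=59] avail[A=37 B=36 C=40 D=24 E=51] open={R3,R4,R5,R6,R7}
Step 12: cancel R4 -> on_hand[A=43 B=36 C=46 D=33 E=59] avail[A=37 B=36 C=41 D=24 E=51] open={R3,R5,R6,R7}
Step 13: cancel R3 -> on_hand[A=43 B=36 C=46 D=33 E=59] avail[A=37 B=36 C=41 D=24 E=59] open={R5,R6,R7}
Step 14: cancel R7 -> on_hand[A=43 B=36 C=46 D=33 E=59] avail[A=43 B=36 C=41 D=24 E=59] open={R5,R6}
Step 15: reserve R9 B 7 -> on_hand[A=43 B=36 C=46 D=33 E=59] avail[A=43 B=29 C=41 D=24 E=59] open={R5,R6,R9}
Step 16: reserve R10 A 8 -> on_hand[A=43 B=36 C=46 D=33 E=59] avail[A=35 B=29 C=41 D=24 E=59] open={R10,R5,R6,R9}
Step 17: reserve R11 E 3 -> on_hand[A=43 B=36 C=46 D=33 E=59] avail[A=35 B=29 C=41 D=24 E=56] open={R10,R11,R5,R6,R9}
Step 18: reserve R12 D 6 -> on_hand[A=43 B=36 C=46 D=33 E=59] avail[A=35 B=29 C=41 D=18 E=56] open={R10,R11,R12,R5,R6,R9}
Step 19: commit R10 -> on_hand[A=35 B=36 C=46 D=33 E=59] avail[A=35 B=29 C=41 D=18 E=56] open={R11,R12,R5,R6,R9}
Step 20: reserve R13 C 5 -> on_hand[A=35 B=36 C=46 D=33 E=59] avail[A=35 B=29 C=36 D=18 E=56] open={R11,R12,R13,R5,R6,R9}
Step 21: commit R13 -> on_hand[A=35 B=36 C=41 D=33 E=59] avail[A=35 B=29 C=36 D=18 E=56] open={R11,R12,R5,R6,R9}
Step 22: reserve R14 B 7 -> on_hand[A=35 B=36 C=41 D=33 E=59] avail[A=35 B=22 C=36 D=18 E=56] open={R11,R12,R14,R5,R6,R9}
Final available[C] = 36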